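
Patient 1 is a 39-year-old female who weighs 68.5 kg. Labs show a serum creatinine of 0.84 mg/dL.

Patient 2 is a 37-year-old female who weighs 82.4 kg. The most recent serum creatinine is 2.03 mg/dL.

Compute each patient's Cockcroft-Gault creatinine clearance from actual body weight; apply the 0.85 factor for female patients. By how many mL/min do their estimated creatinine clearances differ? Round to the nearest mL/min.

Patient 1: CrCl = (140 − 39) × 68.5 / (72 × 0.84) × 0.85 = 6918.5 / 60.48 × 0.85 ≈ 97.2 mL/min
Patient 2: CrCl = (140 − 37) × 82.4 / (72 × 2.03) × 0.85 = 8487.2 / 146.16 × 0.85 ≈ 49.4 mL/min
|97.2 − 49.4| = 47.8 mL/min

48 mL/min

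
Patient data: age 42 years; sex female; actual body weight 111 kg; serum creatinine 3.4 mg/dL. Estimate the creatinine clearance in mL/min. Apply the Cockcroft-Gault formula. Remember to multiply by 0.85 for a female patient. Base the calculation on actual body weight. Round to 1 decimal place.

37.8 mL/min

CrCl = (140 − 42) × 111 / (72 × 3.4) × 0.85 = 10878.0 / 244.80 × 0.85 ≈ 37.8 mL/min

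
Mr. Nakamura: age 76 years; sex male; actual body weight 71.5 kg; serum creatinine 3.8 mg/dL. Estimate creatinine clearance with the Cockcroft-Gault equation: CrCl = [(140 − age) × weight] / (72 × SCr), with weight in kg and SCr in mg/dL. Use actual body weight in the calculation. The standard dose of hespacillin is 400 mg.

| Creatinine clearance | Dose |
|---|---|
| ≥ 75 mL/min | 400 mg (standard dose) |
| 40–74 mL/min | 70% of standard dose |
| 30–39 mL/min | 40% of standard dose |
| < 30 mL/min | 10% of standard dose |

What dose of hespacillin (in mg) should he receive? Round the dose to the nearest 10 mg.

CrCl = (140 − 76) × 71.5 / (72 × 3.8) = 4576.0 / 273.60 ≈ 16.7 mL/min
CrCl ≈ 17 mL/min → bracket < 30 mL/min.
10% of 400 mg = 40 mg

40 mg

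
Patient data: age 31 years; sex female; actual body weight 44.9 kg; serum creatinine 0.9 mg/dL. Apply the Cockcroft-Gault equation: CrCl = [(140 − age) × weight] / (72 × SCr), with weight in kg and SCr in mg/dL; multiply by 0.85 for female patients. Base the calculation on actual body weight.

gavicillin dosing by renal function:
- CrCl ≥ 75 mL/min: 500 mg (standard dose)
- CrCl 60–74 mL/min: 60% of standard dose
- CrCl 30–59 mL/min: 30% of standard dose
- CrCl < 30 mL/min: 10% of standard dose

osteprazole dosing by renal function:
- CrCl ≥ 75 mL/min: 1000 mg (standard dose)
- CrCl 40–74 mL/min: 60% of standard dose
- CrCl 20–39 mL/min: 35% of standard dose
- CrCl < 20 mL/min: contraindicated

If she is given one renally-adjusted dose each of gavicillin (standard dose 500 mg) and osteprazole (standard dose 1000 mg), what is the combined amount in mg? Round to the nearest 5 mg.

900 mg

CrCl = (140 − 31) × 44.9 / (72 × 0.9) × 0.85 = 4894.1 / 64.80 × 0.85 ≈ 64.2 mL/min
CrCl ≈ 64 mL/min.
gavicillin: 60–74 mL/min → 60% of 500 mg = 300 mg.
osteprazole: 40–74 mL/min → 60% of 1000 mg = 600 mg.
Total = 300 + 600 = 900 mg.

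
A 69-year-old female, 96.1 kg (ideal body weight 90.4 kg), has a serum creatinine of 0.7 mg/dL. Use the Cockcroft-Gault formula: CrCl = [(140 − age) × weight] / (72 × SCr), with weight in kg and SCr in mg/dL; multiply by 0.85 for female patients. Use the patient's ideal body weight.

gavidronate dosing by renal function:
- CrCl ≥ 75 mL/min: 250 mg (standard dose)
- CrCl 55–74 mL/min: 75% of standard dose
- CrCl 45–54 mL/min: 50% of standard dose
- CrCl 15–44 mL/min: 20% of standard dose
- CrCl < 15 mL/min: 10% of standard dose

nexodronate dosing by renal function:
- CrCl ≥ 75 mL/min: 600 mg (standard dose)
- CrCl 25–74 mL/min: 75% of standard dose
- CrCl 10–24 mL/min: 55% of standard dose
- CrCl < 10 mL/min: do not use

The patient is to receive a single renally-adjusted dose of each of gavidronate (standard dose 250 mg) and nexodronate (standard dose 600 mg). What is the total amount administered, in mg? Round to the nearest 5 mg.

CrCl = (140 − 69) × 90.4 / (72 × 0.7) × 0.85 = 6418.4 / 50.40 × 0.85 ≈ 108.2 mL/min
CrCl ≈ 108 mL/min.
gavidronate: ≥ 75 mL/min → 100% of 250 mg = 250 mg.
nexodronate: ≥ 75 mL/min → 100% of 600 mg = 600 mg.
Total = 250 + 600 = 850 mg.

850 mg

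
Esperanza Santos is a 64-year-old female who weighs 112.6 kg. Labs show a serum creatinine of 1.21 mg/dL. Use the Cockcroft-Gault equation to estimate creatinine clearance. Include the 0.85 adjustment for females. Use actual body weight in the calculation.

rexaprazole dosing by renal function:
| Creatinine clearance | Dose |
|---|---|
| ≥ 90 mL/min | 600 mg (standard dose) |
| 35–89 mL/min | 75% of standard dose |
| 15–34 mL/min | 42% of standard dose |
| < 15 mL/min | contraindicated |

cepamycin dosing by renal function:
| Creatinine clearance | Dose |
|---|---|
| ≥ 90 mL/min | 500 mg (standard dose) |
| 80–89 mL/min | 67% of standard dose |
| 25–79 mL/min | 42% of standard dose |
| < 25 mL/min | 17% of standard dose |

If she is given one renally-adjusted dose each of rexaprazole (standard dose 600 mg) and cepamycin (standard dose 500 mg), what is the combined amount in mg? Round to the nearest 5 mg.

785 mg

CrCl = (140 − 64) × 112.6 / (72 × 1.21) × 0.85 = 8557.6 / 87.12 × 0.85 ≈ 83.5 mL/min
CrCl ≈ 83 mL/min.
rexaprazole: 35–89 mL/min → 75% of 600 mg = 450 mg.
cepamycin: 80–89 mL/min → 67% of 500 mg = 335 mg.
Total = 450 + 335 = 785 mg.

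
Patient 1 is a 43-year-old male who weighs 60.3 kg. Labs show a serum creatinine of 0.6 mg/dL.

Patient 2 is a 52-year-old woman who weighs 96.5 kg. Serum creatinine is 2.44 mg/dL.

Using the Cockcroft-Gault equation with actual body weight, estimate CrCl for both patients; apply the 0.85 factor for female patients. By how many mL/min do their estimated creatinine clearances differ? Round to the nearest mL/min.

94 mL/min

Patient 1: CrCl = (140 − 43) × 60.3 / (72 × 0.6) = 5849.1 / 43.20 ≈ 135.4 mL/min
Patient 2: CrCl = (140 − 52) × 96.5 / (72 × 2.44) × 0.85 = 8492.0 / 175.68 × 0.85 ≈ 41.1 mL/min
|135.4 − 41.1| = 94.3 mL/min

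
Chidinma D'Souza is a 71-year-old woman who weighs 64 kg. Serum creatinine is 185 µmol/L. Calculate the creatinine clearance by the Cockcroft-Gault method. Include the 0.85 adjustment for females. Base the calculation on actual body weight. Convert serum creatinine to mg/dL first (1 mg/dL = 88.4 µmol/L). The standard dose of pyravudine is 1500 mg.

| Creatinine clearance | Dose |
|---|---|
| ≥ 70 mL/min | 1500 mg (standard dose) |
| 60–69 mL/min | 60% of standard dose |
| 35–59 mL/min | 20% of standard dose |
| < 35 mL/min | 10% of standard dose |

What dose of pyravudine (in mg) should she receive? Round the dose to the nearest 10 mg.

SCr = 185 / 88.4 = 2.093 mg/dL
CrCl = (140 − 71) × 64 / (72 × 2.093) × 0.85 = 4416.0 / 150.70 × 0.85 ≈ 24.9 mL/min
CrCl ≈ 25 mL/min → bracket < 35 mL/min.
10% of 1500 mg = 150 mg

150 mg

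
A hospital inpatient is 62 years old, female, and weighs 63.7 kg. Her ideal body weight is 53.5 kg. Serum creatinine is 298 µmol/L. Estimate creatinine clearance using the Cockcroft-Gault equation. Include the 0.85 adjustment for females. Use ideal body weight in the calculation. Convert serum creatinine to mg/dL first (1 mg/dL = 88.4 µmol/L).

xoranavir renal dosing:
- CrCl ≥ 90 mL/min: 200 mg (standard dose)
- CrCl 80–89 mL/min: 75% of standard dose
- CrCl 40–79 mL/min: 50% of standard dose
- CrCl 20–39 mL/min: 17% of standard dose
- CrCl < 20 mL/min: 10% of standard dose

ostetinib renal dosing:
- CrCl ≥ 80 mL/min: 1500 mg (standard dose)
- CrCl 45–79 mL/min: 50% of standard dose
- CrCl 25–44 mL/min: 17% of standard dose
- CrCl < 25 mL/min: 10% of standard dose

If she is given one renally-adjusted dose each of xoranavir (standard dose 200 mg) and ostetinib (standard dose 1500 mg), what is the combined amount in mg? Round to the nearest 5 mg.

170 mg

SCr = 298 / 88.4 = 3.371 mg/dL
CrCl = (140 − 62) × 53.5 / (72 × 3.371) × 0.85 = 4173.0 / 242.71 × 0.85 ≈ 14.6 mL/min
CrCl ≈ 15 mL/min.
xoranavir: < 20 mL/min → 10% of 200 mg = 20 mg.
ostetinib: < 25 mL/min → 10% of 1500 mg = 150 mg.
Total = 20 + 150 = 170 mg.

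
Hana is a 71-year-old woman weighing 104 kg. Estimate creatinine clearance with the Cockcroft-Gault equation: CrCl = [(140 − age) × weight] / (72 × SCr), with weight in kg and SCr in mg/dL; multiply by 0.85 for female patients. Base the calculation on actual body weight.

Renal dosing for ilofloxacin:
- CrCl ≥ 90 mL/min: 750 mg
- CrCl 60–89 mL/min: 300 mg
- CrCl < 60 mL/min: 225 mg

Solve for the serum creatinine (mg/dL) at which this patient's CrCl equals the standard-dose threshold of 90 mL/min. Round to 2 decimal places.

0.94 mg/dL

Standard dose requires CrCl ≥ 90 mL/min.
Set (140 − 71) × 104 × 0.85 / (72 × SCr) = 90
SCr = (140 − 71) × 104 × 0.85 / (72 × 90) = 0.941 mg/dL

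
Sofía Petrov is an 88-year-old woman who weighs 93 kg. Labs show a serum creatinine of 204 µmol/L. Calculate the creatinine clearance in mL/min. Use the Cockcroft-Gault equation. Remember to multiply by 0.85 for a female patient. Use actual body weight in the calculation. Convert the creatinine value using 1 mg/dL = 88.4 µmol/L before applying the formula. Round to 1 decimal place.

24.7 mL/min

SCr = 204 / 88.4 = 2.308 mg/dL
CrCl = (140 − 88) × 93 / (72 × 2.308) × 0.85 = 4836.0 / 166.18 × 0.85 ≈ 24.7 mL/min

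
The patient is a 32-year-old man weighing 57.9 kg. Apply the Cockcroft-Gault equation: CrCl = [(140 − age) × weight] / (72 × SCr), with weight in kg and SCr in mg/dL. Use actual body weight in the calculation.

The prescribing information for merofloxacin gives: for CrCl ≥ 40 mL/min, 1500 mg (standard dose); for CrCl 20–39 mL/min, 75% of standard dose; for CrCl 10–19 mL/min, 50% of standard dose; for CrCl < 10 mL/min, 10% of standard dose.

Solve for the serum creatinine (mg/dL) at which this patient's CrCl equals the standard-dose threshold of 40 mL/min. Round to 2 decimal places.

2.17 mg/dL

Standard dose requires CrCl ≥ 40 mL/min.
Set (140 − 32) × 57.9 / (72 × SCr) = 40
SCr = (140 − 32) × 57.9 / (72 × 40) = 2.171 mg/dL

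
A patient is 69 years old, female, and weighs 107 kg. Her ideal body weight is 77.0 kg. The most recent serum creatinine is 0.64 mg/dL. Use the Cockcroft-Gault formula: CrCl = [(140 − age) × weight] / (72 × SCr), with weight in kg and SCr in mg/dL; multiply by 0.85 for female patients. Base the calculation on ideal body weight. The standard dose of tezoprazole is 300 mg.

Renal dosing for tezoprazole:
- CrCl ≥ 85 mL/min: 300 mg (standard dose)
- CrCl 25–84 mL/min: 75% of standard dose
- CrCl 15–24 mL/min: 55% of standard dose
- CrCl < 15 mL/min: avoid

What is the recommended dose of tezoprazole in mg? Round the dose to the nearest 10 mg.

CrCl = (140 − 69) × 77 / (72 × 0.64) × 0.85 = 5467.0 / 46.08 × 0.85 ≈ 100.8 mL/min
CrCl ≈ 101 mL/min → bracket ≥ 85 mL/min.
100% of 300 mg = 300 mg

300 mg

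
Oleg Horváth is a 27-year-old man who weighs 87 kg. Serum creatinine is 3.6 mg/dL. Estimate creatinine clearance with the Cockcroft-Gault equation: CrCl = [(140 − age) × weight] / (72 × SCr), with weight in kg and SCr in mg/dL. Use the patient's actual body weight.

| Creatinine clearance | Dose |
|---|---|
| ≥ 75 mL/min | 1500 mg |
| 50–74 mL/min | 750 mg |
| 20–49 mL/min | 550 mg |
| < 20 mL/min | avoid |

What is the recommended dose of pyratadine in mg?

550 mg

CrCl = (140 − 27) × 87 / (72 × 3.6) = 9831.0 / 259.20 ≈ 37.9 mL/min
CrCl ≈ 38 mL/min → bracket 20–49 mL/min.
Dose for this bracket: 550 mg.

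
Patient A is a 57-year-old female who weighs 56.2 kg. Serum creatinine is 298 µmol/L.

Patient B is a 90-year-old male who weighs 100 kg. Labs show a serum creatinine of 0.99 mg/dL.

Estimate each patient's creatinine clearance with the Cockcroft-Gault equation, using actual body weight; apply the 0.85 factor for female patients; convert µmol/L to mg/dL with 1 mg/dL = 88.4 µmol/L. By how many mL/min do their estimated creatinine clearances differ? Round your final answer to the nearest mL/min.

Patient A: SCr = 298 / 88.4 = 3.371 mg/dL
Patient A: CrCl = (140 − 57) × 56.2 / (72 × 3.371) × 0.85 = 4664.6 / 242.71 × 0.85 ≈ 16.3 mL/min
Patient B: CrCl = (140 − 90) × 100 / (72 × 0.99) = 5000.0 / 71.28 ≈ 70.1 mL/min
|16.3 − 70.1| = 53.8 mL/min

54 mL/min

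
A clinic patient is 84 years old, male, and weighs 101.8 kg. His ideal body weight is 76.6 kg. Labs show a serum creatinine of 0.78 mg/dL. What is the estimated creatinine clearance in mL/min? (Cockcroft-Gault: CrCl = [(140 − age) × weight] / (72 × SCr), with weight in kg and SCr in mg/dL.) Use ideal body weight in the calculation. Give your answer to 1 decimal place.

CrCl = (140 − 84) × 76.6 / (72 × 0.78) = 4289.6 / 56.16 ≈ 76.4 mL/min

76.4 mL/min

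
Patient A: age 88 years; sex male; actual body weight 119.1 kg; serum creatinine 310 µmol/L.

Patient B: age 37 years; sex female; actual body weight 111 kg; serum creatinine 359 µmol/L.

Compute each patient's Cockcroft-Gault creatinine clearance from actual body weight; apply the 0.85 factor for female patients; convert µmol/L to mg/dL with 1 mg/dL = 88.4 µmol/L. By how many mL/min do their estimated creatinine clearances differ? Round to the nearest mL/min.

9 mL/min

Patient A: SCr = 310 / 88.4 = 3.507 mg/dL
Patient A: CrCl = (140 − 88) × 119.1 / (72 × 3.507) = 6193.2 / 252.50 ≈ 24.5 mL/min
Patient B: SCr = 359 / 88.4 = 4.061 mg/dL
Patient B: CrCl = (140 − 37) × 111 / (72 × 4.061) × 0.85 = 11433.0 / 292.39 × 0.85 ≈ 33.2 mL/min
|24.5 − 33.2| = 8.7 mL/min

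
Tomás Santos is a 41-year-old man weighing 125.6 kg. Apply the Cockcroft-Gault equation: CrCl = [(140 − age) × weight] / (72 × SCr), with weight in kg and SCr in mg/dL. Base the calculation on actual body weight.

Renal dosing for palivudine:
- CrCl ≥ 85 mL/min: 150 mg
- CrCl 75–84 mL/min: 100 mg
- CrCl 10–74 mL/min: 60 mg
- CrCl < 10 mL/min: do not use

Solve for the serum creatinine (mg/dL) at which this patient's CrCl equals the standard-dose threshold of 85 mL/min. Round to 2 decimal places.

Standard dose requires CrCl ≥ 85 mL/min.
Set (140 − 41) × 125.6 / (72 × SCr) = 85
SCr = (140 − 41) × 125.6 / (72 × 85) = 2.032 mg/dL

2.03 mg/dL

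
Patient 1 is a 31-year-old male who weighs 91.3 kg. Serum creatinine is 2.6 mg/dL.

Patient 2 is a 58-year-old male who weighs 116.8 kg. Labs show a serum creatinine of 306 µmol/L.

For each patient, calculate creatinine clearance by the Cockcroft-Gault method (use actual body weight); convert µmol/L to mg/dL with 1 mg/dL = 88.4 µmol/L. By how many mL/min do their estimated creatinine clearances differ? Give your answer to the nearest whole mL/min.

15 mL/min

Patient 1: CrCl = (140 − 31) × 91.3 / (72 × 2.6) = 9951.7 / 187.20 ≈ 53.2 mL/min
Patient 2: SCr = 306 / 88.4 = 3.462 mg/dL
Patient 2: CrCl = (140 − 58) × 116.8 / (72 × 3.462) = 9577.6 / 249.26 ≈ 38.4 mL/min
|53.2 − 38.4| = 14.8 mL/min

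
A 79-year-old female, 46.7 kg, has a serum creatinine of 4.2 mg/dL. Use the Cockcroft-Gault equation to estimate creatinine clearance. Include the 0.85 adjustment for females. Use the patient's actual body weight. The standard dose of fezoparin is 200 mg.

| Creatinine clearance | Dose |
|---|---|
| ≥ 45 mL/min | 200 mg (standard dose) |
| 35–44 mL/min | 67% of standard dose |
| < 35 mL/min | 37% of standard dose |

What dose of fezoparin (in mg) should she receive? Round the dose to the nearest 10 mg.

70 mg

CrCl = (140 − 79) × 46.7 / (72 × 4.2) × 0.85 = 2848.7 / 302.40 × 0.85 ≈ 8.0 mL/min
CrCl ≈ 8 mL/min → bracket < 35 mL/min.
37% of 200 mg = 74 mg → 70 mg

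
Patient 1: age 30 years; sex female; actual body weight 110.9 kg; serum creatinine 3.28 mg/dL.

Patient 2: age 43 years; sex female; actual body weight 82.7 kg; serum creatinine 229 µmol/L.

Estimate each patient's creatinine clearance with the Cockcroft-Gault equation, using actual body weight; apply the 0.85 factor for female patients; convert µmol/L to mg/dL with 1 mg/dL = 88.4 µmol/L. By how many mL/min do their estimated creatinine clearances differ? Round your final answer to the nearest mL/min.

Patient 1: CrCl = (140 − 30) × 110.9 / (72 × 3.28) × 0.85 = 12199.0 / 236.16 × 0.85 ≈ 43.9 mL/min
Patient 2: SCr = 229 / 88.4 = 2.59 mg/dL
Patient 2: CrCl = (140 − 43) × 82.7 / (72 × 2.59) × 0.85 = 8021.9 / 186.48 × 0.85 ≈ 36.6 mL/min
|43.9 − 36.6| = 7.3 mL/min

7 mL/min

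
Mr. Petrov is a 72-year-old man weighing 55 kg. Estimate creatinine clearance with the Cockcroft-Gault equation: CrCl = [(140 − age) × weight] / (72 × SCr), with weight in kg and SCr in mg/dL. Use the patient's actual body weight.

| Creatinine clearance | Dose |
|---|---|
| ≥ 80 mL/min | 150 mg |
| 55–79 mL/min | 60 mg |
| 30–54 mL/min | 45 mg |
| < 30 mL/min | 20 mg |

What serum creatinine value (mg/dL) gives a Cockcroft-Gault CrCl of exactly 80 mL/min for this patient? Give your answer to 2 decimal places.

0.65 mg/dL

Standard dose requires CrCl ≥ 80 mL/min.
Set (140 − 72) × 55 / (72 × SCr) = 80
SCr = (140 − 72) × 55 / (72 × 80) = 0.649 mg/dL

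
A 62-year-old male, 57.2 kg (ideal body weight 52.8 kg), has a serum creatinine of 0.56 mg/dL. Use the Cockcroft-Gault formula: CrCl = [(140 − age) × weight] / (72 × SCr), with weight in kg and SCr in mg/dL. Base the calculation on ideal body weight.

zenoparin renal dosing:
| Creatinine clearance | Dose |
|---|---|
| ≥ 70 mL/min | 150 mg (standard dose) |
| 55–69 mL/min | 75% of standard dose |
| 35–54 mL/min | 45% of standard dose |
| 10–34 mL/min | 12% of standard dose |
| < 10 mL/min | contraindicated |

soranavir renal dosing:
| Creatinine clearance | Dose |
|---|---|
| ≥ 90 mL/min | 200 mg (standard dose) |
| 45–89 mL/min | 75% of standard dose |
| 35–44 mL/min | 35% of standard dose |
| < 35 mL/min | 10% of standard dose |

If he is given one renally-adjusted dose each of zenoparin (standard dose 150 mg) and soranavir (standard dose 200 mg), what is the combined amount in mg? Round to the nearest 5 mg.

CrCl = (140 − 62) × 52.8 / (72 × 0.56) = 4118.4 / 40.32 ≈ 102.1 mL/min
CrCl ≈ 102 mL/min.
zenoparin: ≥ 70 mL/min → 100% of 150 mg = 150 mg.
soranavir: ≥ 90 mL/min → 100% of 200 mg = 200 mg.
Total = 150 + 200 = 350 mg.

350 mg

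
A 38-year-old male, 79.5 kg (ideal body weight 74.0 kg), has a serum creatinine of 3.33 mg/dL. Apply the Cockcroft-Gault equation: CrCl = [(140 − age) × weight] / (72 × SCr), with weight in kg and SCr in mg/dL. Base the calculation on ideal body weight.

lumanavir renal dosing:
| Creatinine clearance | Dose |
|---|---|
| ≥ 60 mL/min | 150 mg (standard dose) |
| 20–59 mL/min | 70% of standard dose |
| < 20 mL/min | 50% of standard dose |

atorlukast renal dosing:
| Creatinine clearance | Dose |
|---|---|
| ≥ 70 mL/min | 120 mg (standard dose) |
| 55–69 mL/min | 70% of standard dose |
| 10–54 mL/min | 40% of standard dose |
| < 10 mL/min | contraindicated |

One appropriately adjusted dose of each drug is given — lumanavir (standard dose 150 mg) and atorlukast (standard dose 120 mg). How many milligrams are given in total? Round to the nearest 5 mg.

CrCl = (140 − 38) × 74 / (72 × 3.33) = 7548.0 / 239.76 ≈ 31.5 mL/min
CrCl ≈ 31 mL/min.
lumanavir: 20–59 mL/min → 70% of 150 mg = 105 mg.
atorlukast: 10–54 mL/min → 40% of 120 mg = 48 mg.
Total = 105 + 48 = 153 mg.

155 mg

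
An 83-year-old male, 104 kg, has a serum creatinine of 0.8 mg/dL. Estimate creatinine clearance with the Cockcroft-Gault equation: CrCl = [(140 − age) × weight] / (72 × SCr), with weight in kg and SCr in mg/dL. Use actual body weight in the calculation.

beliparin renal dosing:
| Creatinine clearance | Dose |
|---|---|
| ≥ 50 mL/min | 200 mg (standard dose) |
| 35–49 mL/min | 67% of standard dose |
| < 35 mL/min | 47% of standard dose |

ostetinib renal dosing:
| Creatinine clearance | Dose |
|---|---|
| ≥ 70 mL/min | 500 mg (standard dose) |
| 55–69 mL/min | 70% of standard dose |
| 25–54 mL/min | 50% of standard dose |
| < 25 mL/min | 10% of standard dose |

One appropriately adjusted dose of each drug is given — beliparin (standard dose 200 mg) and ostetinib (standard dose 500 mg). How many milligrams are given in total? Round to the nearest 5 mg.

700 mg

CrCl = (140 − 83) × 104 / (72 × 0.8) = 5928.0 / 57.60 ≈ 102.9 mL/min
CrCl ≈ 103 mL/min.
beliparin: ≥ 50 mL/min → 100% of 200 mg = 200 mg.
ostetinib: ≥ 70 mL/min → 100% of 500 mg = 500 mg.
Total = 200 + 500 = 700 mg.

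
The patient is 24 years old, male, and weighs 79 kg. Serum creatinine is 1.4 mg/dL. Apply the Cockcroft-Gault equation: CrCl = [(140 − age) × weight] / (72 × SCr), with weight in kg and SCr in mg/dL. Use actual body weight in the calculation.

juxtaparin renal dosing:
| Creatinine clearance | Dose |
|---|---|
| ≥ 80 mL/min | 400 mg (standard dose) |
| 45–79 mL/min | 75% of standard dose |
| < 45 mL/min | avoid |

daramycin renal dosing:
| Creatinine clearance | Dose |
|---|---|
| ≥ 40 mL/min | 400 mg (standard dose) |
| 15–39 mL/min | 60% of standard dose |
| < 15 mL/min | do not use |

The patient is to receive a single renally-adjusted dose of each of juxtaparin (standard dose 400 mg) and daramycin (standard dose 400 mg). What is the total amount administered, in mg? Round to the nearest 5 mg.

800 mg

CrCl = (140 − 24) × 79 / (72 × 1.4) = 9164.0 / 100.80 ≈ 90.9 mL/min
CrCl ≈ 91 mL/min.
juxtaparin: ≥ 80 mL/min → 100% of 400 mg = 400 mg.
daramycin: ≥ 40 mL/min → 100% of 400 mg = 400 mg.
Total = 400 + 400 = 800 mg.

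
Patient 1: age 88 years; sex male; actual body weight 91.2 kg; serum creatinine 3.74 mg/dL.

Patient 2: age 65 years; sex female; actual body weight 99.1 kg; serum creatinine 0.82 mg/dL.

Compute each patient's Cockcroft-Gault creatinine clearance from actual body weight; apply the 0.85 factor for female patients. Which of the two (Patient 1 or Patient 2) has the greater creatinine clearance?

Patient 1: CrCl = (140 − 88) × 91.2 / (72 × 3.74) = 4742.4 / 269.28 ≈ 17.6 mL/min
Patient 2: CrCl = (140 − 65) × 99.1 / (72 × 0.82) × 0.85 = 7432.5 / 59.04 × 0.85 ≈ 107.0 mL/min
17.6 vs 107.0 mL/min → Patient 2 is higher.

Patient 2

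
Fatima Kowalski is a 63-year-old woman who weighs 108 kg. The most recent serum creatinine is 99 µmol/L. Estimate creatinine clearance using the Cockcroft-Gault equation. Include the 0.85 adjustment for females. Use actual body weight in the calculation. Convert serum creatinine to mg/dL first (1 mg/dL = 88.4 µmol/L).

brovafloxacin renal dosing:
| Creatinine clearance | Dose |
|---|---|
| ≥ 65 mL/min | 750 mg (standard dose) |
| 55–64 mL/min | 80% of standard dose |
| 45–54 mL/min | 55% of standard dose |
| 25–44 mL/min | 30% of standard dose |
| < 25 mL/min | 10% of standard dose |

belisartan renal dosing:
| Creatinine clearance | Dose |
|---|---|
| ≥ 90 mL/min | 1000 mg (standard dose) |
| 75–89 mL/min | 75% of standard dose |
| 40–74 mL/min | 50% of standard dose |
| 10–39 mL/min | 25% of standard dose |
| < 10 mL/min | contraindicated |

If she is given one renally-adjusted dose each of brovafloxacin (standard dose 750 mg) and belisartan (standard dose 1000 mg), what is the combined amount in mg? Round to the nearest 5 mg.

SCr = 99 / 88.4 = 1.12 mg/dL
CrCl = (140 − 63) × 108 / (72 × 1.12) × 0.85 = 8316.0 / 80.64 × 0.85 ≈ 87.7 mL/min
CrCl ≈ 88 mL/min.
brovafloxacin: ≥ 65 mL/min → 100% of 750 mg = 750 mg.
belisartan: 75–89 mL/min → 75% of 1000 mg = 750 mg.
Total = 750 + 750 = 1500 mg.

1500 mg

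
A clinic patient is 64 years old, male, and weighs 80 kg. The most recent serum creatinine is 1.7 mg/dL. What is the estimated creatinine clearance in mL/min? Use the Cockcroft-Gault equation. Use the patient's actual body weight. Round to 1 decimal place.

49.7 mL/min

CrCl = (140 − 64) × 80 / (72 × 1.7) = 6080.0 / 122.40 ≈ 49.7 mL/min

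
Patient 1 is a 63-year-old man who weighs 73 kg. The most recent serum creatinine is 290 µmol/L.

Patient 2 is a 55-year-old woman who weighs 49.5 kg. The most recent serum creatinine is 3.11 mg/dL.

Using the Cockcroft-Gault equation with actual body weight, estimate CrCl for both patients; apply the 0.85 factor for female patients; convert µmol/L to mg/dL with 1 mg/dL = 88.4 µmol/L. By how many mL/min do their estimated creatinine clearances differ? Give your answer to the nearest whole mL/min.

Patient 1: SCr = 290 / 88.4 = 3.281 mg/dL
Patient 1: CrCl = (140 − 63) × 73 / (72 × 3.281) = 5621.0 / 236.23 ≈ 23.8 mL/min
Patient 2: CrCl = (140 − 55) × 49.5 / (72 × 3.11) × 0.85 = 4207.5 / 223.92 × 0.85 ≈ 16.0 mL/min
|23.8 − 16.0| = 7.8 mL/min

8 mL/min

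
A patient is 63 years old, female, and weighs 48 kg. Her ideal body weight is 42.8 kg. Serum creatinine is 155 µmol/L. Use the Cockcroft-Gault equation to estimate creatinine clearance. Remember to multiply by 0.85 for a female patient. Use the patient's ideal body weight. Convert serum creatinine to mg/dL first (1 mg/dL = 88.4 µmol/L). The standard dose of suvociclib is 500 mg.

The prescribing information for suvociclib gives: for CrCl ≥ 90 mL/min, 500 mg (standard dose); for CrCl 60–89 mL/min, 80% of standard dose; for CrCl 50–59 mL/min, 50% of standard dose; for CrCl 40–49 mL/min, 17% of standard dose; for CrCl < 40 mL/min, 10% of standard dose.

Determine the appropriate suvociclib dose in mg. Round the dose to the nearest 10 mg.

SCr = 155 / 88.4 = 1.753 mg/dL
CrCl = (140 − 63) × 42.8 / (72 × 1.753) × 0.85 = 3295.6 / 126.22 × 0.85 ≈ 22.2 mL/min
CrCl ≈ 22 mL/min → bracket < 40 mL/min.
10% of 500 mg = 50 mg

50 mg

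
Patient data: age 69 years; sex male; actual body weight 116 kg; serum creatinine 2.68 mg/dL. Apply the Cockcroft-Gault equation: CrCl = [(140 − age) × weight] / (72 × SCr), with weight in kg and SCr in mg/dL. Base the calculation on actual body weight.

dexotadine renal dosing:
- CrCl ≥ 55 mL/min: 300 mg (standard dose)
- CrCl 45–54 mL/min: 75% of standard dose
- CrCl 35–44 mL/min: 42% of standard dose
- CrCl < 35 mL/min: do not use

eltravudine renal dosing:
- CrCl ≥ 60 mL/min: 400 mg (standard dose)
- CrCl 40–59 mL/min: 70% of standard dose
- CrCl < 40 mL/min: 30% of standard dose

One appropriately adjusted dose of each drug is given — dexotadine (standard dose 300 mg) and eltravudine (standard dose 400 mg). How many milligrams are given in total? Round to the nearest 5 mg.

CrCl = (140 − 69) × 116 / (72 × 2.68) = 8236.0 / 192.96 ≈ 42.7 mL/min
CrCl ≈ 43 mL/min.
dexotadine: 35–44 mL/min → 42% of 300 mg = 126 mg.
eltravudine: 40–59 mL/min → 70% of 400 mg = 280 mg.
Total = 126 + 280 = 406 mg.

405 mg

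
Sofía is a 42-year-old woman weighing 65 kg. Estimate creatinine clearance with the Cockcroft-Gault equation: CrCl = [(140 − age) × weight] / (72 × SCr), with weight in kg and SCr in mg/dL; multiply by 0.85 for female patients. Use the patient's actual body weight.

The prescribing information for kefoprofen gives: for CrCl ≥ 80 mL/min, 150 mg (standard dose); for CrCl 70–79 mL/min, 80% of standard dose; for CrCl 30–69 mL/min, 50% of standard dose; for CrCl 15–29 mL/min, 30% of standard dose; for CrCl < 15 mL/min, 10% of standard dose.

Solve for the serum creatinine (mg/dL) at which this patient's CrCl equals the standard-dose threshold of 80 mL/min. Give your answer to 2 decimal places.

0.94 mg/dL

Standard dose requires CrCl ≥ 80 mL/min.
Set (140 − 42) × 65 × 0.85 / (72 × SCr) = 80
SCr = (140 − 42) × 65 × 0.85 / (72 × 80) = 0.940 mg/dL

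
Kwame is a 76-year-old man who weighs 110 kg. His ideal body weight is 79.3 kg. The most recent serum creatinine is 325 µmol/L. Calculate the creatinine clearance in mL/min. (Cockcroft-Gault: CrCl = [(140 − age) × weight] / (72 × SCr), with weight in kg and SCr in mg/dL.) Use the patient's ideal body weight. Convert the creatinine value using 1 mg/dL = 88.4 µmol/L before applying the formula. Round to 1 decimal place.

SCr = 325 / 88.4 = 3.676 mg/dL
CrCl = (140 − 76) × 79.3 / (72 × 3.676) = 5075.2 / 264.67 ≈ 19.2 mL/min

19.2 mL/min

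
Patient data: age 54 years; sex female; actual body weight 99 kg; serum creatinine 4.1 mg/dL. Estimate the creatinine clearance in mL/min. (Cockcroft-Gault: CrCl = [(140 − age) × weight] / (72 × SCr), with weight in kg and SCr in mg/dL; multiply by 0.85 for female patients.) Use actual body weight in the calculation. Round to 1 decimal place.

24.5 mL/min

CrCl = (140 − 54) × 99 / (72 × 4.1) × 0.85 = 8514.0 / 295.20 × 0.85 ≈ 24.5 mL/min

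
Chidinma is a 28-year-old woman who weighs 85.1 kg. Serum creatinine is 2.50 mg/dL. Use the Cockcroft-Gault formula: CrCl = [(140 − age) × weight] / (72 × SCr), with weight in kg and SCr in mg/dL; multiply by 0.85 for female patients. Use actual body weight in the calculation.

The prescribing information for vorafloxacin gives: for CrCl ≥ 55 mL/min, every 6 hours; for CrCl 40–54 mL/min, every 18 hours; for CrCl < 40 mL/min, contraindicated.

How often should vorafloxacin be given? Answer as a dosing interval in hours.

every 18 hours

CrCl = (140 − 28) × 85.1 / (72 × 2.5) × 0.85 = 9531.2 / 180.00 × 0.85 ≈ 45.0 mL/min
CrCl ≈ 45 mL/min → bracket 40–54 mL/min → every 18 hours.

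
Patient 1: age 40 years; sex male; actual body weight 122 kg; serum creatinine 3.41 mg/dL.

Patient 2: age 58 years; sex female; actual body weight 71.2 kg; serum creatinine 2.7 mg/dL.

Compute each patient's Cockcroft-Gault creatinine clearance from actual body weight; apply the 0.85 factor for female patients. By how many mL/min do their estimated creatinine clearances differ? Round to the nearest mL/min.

24 mL/min

Patient 1: CrCl = (140 − 40) × 122 / (72 × 3.41) = 12200.0 / 245.52 ≈ 49.7 mL/min
Patient 2: CrCl = (140 − 58) × 71.2 / (72 × 2.7) × 0.85 = 5838.4 / 194.40 × 0.85 ≈ 25.5 mL/min
|49.7 − 25.5| = 24.2 mL/min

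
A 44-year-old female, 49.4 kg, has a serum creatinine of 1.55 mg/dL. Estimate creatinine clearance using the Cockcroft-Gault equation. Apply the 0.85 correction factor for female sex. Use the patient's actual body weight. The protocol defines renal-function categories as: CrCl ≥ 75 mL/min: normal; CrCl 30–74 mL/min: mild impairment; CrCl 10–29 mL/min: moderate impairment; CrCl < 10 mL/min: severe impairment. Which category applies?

CrCl = (140 − 44) × 49.4 / (72 × 1.55) × 0.85 = 4742.4 / 111.60 × 0.85 ≈ 36.1 mL/min
36 mL/min falls in the 'mild impairment' range.

mild impairment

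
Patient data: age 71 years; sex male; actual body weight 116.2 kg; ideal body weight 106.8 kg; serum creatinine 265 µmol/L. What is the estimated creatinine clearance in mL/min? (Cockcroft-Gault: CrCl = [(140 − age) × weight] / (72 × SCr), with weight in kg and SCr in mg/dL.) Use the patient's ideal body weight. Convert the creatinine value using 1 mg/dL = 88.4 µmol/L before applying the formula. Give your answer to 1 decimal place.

SCr = 265 / 88.4 = 2.998 mg/dL
CrCl = (140 − 71) × 106.8 / (72 × 2.998) = 7369.2 / 215.86 ≈ 34.1 mL/min

34.1 mL/min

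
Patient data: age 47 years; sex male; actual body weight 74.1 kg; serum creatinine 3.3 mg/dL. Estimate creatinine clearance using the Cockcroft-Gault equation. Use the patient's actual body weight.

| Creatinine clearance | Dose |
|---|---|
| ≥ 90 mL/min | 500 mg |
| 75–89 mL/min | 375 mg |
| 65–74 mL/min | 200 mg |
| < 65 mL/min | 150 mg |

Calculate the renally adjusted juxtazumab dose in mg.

150 mg

CrCl = (140 − 47) × 74.1 / (72 × 3.3) = 6891.3 / 237.60 ≈ 29.0 mL/min
CrCl ≈ 29 mL/min → bracket < 65 mL/min.
Dose for this bracket: 150 mg.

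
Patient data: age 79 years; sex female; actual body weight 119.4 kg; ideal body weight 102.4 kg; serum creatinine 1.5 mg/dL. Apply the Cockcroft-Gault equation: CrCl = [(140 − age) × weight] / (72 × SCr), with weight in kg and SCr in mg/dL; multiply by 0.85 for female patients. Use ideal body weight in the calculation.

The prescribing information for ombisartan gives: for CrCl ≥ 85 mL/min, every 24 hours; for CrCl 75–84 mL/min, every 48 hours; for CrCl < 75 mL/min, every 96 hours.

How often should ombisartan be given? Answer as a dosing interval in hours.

CrCl = (140 − 79) × 102.4 / (72 × 1.5) × 0.85 = 6246.4 / 108.00 × 0.85 ≈ 49.2 mL/min
CrCl ≈ 49 mL/min → bracket < 75 mL/min → every 96 hours.

every 96 hours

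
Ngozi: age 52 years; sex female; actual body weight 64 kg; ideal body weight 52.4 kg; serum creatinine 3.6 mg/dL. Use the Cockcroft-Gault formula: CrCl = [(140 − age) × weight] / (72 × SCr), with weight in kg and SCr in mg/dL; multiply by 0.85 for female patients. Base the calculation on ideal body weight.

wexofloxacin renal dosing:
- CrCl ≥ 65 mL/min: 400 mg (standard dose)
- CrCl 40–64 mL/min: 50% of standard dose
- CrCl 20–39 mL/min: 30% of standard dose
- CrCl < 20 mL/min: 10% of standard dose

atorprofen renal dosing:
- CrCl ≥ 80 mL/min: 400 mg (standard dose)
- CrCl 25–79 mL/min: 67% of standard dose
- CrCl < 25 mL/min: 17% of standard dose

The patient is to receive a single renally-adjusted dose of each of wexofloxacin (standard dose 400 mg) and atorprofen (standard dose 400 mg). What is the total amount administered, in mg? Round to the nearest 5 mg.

CrCl = (140 − 52) × 52.4 / (72 × 3.6) × 0.85 = 4611.2 / 259.20 × 0.85 ≈ 15.1 mL/min
CrCl ≈ 15 mL/min.
wexofloxacin: < 20 mL/min → 10% of 400 mg = 40 mg.
atorprofen: < 25 mL/min → 17% of 400 mg = 68 mg.
Total = 40 + 68 = 108 mg.

110 mg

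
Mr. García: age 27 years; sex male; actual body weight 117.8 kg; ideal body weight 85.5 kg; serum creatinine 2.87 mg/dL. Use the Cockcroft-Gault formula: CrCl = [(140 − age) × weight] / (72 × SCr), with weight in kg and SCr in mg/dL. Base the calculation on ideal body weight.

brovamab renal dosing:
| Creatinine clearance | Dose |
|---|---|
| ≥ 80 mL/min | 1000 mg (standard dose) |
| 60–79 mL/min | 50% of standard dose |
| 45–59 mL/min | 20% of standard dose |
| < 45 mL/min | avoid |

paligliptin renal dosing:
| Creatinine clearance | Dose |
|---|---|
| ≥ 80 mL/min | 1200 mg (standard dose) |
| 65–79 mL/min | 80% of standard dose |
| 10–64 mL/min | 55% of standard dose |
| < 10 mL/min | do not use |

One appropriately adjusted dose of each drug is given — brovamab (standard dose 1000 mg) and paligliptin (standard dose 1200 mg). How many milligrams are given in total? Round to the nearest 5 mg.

CrCl = (140 − 27) × 85.5 / (72 × 2.87) = 9661.5 / 206.64 ≈ 46.8 mL/min
CrCl ≈ 47 mL/min.
brovamab: 45–59 mL/min → 20% of 1000 mg = 200 mg.
paligliptin: 10–64 mL/min → 55% of 1200 mg = 660 mg.
Total = 200 + 660 = 860 mg.

860 mg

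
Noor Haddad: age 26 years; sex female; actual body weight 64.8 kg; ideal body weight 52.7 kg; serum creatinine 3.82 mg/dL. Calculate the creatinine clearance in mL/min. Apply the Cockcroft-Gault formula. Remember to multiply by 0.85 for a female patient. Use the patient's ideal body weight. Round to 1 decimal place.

18.6 mL/min

CrCl = (140 − 26) × 52.7 / (72 × 3.82) × 0.85 = 6007.8 / 275.04 × 0.85 ≈ 18.6 mL/min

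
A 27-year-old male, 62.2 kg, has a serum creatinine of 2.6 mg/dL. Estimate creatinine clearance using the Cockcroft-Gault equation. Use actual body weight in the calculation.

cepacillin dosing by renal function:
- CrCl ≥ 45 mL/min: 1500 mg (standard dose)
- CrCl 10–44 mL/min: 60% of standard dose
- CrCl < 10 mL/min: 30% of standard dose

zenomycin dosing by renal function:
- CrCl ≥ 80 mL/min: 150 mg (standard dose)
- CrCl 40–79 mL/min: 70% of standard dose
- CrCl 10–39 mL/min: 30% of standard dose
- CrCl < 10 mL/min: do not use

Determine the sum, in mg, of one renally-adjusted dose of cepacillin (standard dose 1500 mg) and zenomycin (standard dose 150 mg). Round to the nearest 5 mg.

945 mg

CrCl = (140 − 27) × 62.2 / (72 × 2.6) = 7028.6 / 187.20 ≈ 37.5 mL/min
CrCl ≈ 38 mL/min.
cepacillin: 10–44 mL/min → 60% of 1500 mg = 900 mg.
zenomycin: 10–39 mL/min → 30% of 150 mg = 45 mg.
Total = 900 + 45 = 945 mg.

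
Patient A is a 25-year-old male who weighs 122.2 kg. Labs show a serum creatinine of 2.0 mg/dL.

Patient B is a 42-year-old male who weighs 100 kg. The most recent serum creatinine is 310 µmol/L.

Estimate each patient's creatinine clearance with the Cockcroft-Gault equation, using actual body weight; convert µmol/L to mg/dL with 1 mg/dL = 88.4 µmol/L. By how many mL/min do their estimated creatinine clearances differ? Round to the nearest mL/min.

59 mL/min

Patient A: CrCl = (140 − 25) × 122.2 / (72 × 2) = 14053.0 / 144.00 ≈ 97.6 mL/min
Patient B: SCr = 310 / 88.4 = 3.507 mg/dL
Patient B: CrCl = (140 − 42) × 100 / (72 × 3.507) = 9800.0 / 252.50 ≈ 38.8 mL/min
|97.6 − 38.8| = 58.8 mL/min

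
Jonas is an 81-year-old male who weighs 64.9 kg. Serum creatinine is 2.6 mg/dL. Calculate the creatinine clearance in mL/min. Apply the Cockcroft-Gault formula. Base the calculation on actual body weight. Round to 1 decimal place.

CrCl = (140 − 81) × 64.9 / (72 × 2.6) = 3829.1 / 187.20 ≈ 20.5 mL/min

20.5 mL/min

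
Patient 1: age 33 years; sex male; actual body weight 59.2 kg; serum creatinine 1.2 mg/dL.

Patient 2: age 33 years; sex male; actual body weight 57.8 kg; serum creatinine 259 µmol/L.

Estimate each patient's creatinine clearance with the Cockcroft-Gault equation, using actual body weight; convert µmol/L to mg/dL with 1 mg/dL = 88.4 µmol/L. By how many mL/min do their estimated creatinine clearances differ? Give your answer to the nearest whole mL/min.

Patient 1: CrCl = (140 − 33) × 59.2 / (72 × 1.2) = 6334.4 / 86.40 ≈ 73.3 mL/min
Patient 2: SCr = 259 / 88.4 = 2.93 mg/dL
Patient 2: CrCl = (140 − 33) × 57.8 / (72 × 2.93) = 6184.6 / 210.96 ≈ 29.3 mL/min
|73.3 − 29.3| = 44.0 mL/min

44 mL/min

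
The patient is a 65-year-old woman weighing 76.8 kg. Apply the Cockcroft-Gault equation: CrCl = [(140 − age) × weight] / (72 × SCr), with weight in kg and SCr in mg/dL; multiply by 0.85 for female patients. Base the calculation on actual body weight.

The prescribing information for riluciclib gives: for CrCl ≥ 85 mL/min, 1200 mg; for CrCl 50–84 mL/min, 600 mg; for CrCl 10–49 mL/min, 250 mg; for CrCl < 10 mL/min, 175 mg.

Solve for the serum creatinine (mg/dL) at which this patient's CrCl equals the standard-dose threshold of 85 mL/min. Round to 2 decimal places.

0.80 mg/dL

Standard dose requires CrCl ≥ 85 mL/min.
Set (140 − 65) × 76.8 × 0.85 / (72 × SCr) = 85
SCr = (140 − 65) × 76.8 × 0.85 / (72 × 85) = 0.800 mg/dL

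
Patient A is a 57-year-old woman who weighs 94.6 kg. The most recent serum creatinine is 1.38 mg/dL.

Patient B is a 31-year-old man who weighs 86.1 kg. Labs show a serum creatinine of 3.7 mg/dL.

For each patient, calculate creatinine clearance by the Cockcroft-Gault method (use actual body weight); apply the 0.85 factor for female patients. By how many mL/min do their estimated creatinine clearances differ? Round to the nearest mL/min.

Patient A: CrCl = (140 − 57) × 94.6 / (72 × 1.38) × 0.85 = 7851.8 / 99.36 × 0.85 ≈ 67.2 mL/min
Patient B: CrCl = (140 − 31) × 86.1 / (72 × 3.7) = 9384.9 / 266.40 ≈ 35.2 mL/min
|67.2 − 35.2| = 32.0 mL/min

32 mL/min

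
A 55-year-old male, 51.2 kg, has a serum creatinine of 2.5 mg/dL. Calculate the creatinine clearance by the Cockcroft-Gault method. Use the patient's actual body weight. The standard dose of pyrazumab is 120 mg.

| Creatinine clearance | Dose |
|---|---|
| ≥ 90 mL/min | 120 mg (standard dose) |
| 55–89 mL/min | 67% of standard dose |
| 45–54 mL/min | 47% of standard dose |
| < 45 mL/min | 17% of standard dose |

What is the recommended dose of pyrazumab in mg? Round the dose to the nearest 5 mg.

CrCl = (140 − 55) × 51.2 / (72 × 2.5) = 4352.0 / 180.00 ≈ 24.2 mL/min
CrCl ≈ 24 mL/min → bracket < 45 mL/min.
17% of 120 mg = 20.4 mg → 20 mg

20 mg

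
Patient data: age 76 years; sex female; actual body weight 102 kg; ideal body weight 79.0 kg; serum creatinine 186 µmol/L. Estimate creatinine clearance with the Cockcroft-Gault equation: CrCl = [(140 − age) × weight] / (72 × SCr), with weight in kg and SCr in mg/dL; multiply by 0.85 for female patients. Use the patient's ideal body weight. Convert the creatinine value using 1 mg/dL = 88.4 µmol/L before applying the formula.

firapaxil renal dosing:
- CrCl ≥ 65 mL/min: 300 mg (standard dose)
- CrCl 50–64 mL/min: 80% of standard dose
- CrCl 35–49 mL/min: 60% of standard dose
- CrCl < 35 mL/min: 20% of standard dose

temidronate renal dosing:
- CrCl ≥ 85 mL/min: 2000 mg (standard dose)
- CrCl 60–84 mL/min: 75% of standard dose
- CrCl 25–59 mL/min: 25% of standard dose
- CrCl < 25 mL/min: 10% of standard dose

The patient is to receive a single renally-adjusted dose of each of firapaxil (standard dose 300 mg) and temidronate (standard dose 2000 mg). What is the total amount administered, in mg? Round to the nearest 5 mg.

560 mg

SCr = 186 / 88.4 = 2.104 mg/dL
CrCl = (140 − 76) × 79 / (72 × 2.104) × 0.85 = 5056.0 / 151.49 × 0.85 ≈ 28.4 mL/min
CrCl ≈ 28 mL/min.
firapaxil: < 35 mL/min → 20% of 300 mg = 60 mg.
temidronate: 25–59 mL/min → 25% of 2000 mg = 500 mg.
Total = 60 + 500 = 560 mg.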